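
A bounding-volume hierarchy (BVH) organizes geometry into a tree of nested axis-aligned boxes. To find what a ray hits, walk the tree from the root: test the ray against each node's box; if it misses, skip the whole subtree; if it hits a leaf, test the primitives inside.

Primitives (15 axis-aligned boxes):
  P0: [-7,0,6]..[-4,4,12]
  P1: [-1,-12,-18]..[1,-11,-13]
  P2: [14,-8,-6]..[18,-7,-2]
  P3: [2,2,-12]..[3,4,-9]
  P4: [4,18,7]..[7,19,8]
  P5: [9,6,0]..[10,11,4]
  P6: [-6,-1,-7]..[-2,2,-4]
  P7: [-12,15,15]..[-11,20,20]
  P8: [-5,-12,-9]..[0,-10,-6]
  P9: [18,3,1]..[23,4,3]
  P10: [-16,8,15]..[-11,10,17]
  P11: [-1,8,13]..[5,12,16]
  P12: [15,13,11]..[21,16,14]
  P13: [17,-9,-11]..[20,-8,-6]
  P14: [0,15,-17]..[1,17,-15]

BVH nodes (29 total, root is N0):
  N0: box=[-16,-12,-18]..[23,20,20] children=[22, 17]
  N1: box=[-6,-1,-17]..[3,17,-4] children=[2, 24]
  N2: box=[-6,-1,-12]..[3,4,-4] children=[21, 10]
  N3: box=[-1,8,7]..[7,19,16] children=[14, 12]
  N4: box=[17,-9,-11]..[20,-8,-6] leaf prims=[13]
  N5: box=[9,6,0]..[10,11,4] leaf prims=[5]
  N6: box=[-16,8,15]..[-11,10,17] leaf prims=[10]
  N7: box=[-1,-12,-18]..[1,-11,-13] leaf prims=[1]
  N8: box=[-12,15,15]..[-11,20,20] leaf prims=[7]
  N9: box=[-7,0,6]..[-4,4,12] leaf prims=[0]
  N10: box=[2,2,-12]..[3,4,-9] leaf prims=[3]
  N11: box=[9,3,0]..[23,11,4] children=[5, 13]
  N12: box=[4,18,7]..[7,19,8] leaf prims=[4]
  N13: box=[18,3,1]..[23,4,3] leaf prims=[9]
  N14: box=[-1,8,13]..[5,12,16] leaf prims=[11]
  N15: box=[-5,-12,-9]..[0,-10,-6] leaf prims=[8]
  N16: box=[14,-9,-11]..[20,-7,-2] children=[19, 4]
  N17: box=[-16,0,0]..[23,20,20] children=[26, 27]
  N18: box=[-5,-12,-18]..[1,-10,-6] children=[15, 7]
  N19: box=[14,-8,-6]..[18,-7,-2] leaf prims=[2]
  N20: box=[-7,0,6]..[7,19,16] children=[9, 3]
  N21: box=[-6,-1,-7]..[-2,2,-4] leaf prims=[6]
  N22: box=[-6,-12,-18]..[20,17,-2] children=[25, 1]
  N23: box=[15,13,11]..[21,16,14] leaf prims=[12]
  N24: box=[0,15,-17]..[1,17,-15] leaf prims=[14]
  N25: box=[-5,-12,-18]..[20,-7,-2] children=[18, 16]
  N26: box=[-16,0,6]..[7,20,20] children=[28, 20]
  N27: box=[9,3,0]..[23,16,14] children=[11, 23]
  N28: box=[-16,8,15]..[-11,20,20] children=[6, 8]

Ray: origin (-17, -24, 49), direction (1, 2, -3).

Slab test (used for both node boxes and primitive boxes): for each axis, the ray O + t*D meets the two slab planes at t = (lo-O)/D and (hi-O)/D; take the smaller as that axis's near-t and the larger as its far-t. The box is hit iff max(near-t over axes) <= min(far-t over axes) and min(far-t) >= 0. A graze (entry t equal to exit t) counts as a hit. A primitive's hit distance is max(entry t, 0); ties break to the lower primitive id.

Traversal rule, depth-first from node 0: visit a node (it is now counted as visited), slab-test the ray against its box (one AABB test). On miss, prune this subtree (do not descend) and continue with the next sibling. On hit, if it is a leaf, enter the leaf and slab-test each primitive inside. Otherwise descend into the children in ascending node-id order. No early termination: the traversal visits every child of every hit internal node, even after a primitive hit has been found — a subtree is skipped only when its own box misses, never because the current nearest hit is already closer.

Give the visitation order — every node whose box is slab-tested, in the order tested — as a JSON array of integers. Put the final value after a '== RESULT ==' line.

Traverse from the root:
N0 x:[1,40] y:[6,22] z:[29/3,67/3] -> hit [29/3,22], descend [17, 22]
  N17 x:[1,40] y:[12,22] z:[29/3,49/3] -> hit [12,49/3], descend [26, 27]
    N26 x:[1,24] y:[12,22] z:[29/3,43/3] -> hit [12,43/3], descend [20, 28]
      N20 x:[10,24] y:[12,43/2] z:[11,43/3] -> hit [12,43/3], descend [3, 9]
        N3 x:[16,24] y:[16,43/2] z:[11,14] -> miss, prune
        N9 x:[10,13] y:[12,14] z:[37/3,43/3] -> hit [37/3,13] leaf, test {P0@t=37/3}
      N28 x:[1,6] y:[16,22] z:[29/3,34/3] -> miss, prune
    N27 x:[26,40] y:[27/2,20] z:[35/3,49/3] -> miss, prune
  N22 x:[11,37] y:[6,41/2] z:[17,67/3] -> hit [17,41/2], descend [1, 25]
    N1 x:[11,20] y:[23/2,41/2] z:[53/3,22] -> hit [53/3,20], descend [2, 24]
      N2 x:[11,20] y:[23/2,14] z:[53/3,61/3] -> miss, prune
      N24 x:[17,18] y:[39/2,41/2] z:[64/3,22] -> miss, prune
    N25 x:[12,37] y:[6,17/2] z:[17,67/3] -> miss, prune

13 AABB tests over nodes [0, 17, 26, 20, 3, 9, 28, 27, 22, 1, 2, 24, 25]; 1 leaf entered; closest P0.

== RESULT ==
[0, 17, 26, 20, 3, 9, 28, 27, 22, 1, 2, 24, 25]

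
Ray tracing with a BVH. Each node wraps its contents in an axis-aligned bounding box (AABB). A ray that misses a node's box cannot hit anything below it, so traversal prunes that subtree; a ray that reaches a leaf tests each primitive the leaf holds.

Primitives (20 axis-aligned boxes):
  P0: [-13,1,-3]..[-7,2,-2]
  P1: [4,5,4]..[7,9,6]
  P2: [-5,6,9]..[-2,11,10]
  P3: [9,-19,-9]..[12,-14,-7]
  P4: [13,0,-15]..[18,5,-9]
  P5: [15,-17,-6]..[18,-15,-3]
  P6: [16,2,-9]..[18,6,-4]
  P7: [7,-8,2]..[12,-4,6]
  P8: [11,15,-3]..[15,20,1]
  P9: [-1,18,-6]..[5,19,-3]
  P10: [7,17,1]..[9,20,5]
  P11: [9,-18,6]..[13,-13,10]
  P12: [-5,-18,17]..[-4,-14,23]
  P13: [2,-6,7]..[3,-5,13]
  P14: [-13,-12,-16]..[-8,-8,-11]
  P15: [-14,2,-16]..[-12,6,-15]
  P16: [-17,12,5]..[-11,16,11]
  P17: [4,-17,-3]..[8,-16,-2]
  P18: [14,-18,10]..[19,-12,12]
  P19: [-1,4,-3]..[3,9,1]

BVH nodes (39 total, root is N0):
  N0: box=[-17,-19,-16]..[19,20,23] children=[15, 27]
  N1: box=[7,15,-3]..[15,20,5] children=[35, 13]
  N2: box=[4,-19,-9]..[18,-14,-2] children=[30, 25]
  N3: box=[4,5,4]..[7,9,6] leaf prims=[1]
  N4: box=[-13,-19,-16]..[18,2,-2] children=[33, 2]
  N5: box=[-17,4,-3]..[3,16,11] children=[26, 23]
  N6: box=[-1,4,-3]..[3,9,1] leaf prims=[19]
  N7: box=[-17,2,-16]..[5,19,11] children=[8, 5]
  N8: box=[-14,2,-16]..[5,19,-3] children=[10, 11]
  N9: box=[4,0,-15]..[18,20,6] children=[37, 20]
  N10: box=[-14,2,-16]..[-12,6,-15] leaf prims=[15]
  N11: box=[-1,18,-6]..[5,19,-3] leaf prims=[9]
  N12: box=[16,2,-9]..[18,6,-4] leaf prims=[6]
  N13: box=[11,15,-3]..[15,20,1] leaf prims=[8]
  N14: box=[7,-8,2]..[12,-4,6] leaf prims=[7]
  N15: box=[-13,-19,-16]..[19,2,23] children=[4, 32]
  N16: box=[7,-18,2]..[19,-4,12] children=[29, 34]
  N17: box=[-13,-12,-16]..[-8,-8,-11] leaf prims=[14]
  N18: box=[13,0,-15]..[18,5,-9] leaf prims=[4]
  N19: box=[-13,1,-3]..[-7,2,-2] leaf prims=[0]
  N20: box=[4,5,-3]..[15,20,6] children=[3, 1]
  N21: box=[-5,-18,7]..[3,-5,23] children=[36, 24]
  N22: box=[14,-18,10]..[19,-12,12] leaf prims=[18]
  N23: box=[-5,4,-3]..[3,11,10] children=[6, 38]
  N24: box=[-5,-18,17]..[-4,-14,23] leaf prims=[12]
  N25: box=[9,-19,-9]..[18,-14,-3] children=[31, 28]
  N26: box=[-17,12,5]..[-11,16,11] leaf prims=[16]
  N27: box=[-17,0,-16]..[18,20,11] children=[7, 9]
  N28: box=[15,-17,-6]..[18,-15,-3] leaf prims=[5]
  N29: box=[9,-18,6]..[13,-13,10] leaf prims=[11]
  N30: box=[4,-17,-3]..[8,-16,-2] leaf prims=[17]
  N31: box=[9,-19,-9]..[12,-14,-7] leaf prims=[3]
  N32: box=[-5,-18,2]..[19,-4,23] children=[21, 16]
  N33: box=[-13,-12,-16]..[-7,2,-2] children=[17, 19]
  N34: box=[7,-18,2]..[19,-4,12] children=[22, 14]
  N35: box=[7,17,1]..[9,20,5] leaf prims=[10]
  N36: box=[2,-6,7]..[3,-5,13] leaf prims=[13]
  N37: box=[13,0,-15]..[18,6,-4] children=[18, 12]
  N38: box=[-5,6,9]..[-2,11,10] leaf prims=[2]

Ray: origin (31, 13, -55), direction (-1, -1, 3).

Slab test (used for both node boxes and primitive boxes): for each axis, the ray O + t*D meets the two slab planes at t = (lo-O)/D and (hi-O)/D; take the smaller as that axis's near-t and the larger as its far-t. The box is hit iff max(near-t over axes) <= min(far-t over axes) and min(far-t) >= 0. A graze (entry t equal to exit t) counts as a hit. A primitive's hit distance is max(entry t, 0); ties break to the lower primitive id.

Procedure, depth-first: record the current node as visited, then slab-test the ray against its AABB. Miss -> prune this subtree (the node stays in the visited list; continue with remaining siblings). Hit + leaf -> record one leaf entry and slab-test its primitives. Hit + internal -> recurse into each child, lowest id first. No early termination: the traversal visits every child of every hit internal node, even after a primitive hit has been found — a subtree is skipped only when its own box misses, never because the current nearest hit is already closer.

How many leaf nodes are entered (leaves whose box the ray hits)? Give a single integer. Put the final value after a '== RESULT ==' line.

Walk:
N0 x:[12,48] y:[-7,32] z:[13,26] -> hit [13,26], descend [15, 27]
  N15 x:[12,44] y:[11,32] z:[13,26] -> hit [13,26], descend [4, 32]
    N4 x:[13,44] y:[11,32] z:[13,53/3] -> hit [13,53/3], descend [2, 33]
      N2 x:[13,27] y:[27,32] z:[46/3,53/3] -> miss, prune
      N33 x:[38,44] y:[11,25] z:[13,53/3] -> miss, prune
    N32 x:[12,36] y:[17,31] z:[19,26] -> hit [19,26], descend [16, 21]
      N16 x:[12,24] y:[17,31] z:[19,67/3] -> hit [19,67/3], descend [29, 34]
        N29 x:[18,22] y:[26,31] z:[61/3,65/3] -> miss, prune
        N34 x:[12,24] y:[17,31] z:[19,67/3] -> hit [19,67/3], descend [14, 22]
          N14 x:[19,24] y:[17,21] z:[19,61/3] -> hit [19,61/3] leaf, test {P7@t=19}
          N22 x:[12,17] y:[25,31] z:[65/3,67/3] -> miss, prune
      N21 x:[28,36] y:[18,31] z:[62/3,26] -> miss, prune
  N27 x:[13,48] y:[-7,13] z:[13,22] -> hit [13,13], descend [7, 9]
    N7 x:[26,48] y:[-6,11] z:[13,22] -> miss, prune
    N9 x:[13,27] y:[-7,13] z:[40/3,61/3] -> miss, prune

15 AABB tests over nodes [0, 15, 4, 2, 33, 32, 16, 29, 34, 14, 22, 21, 27, 7, 9]; 1 leaf entered; closest P7.

== RESULT ==
1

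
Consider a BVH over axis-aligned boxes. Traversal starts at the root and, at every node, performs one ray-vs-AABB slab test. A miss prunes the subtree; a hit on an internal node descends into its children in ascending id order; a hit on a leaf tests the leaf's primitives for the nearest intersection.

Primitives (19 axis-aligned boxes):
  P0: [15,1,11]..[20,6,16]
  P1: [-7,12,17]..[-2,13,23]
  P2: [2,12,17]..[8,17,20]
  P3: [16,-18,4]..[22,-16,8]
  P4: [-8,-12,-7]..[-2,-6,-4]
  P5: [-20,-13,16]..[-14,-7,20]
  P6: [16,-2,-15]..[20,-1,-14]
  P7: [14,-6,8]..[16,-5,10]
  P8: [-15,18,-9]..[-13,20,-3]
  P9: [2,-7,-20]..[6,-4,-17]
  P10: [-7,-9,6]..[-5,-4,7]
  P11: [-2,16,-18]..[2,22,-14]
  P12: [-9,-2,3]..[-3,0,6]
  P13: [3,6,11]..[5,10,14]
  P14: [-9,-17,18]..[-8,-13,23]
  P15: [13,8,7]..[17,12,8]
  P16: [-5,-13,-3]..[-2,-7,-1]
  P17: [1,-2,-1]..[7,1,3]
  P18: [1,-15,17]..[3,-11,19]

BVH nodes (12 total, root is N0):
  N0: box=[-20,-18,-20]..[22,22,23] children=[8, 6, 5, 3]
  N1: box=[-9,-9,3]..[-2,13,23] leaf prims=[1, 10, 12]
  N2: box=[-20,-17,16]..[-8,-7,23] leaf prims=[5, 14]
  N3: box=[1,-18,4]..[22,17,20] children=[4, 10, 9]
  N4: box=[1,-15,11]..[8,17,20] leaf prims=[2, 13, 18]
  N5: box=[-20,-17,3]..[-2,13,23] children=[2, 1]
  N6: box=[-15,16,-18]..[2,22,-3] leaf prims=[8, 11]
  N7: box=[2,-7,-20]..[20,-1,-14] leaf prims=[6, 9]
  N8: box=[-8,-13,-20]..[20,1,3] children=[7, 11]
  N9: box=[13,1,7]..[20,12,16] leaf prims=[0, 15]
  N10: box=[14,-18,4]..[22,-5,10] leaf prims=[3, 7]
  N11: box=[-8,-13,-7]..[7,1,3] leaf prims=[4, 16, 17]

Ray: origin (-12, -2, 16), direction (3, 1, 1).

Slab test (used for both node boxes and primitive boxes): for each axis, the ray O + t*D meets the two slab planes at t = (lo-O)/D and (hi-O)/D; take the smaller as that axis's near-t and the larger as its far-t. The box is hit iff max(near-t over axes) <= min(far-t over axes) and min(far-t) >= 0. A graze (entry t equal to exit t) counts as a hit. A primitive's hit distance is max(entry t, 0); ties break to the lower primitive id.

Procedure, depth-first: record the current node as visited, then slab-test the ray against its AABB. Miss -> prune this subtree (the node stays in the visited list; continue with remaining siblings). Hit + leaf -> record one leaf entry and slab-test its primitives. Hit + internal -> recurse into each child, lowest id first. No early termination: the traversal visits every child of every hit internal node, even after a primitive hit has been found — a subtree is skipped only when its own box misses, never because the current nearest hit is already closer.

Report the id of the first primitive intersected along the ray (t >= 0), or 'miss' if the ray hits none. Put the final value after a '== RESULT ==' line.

Traverse from the root:
N0 x:[-8/3,34/3] y:[-16,24] z:[-36,7] -> hit [-8/3,7], descend [3, 5, 6, 8]
  N3 x:[13/3,34/3] y:[-16,19] z:[-12,4] -> miss, prune
  N5 x:[-8/3,10/3] y:[-15,15] z:[-13,7] -> hit [-8/3,10/3], descend [1, 2]
    N1 x:[1,10/3] y:[-7,15] z:[-13,7] -> hit [1,10/3] leaf, test {P1(miss), P10(miss), P12(miss)}
    N2 x:[-8/3,4/3] y:[-15,-5] z:[0,7] -> miss, prune
  N6 x:[-1,14/3] y:[18,24] z:[-34,-19] -> miss, prune
  N8 x:[4/3,32/3] y:[-11,3] z:[-36,-13] -> miss, prune

Visited [0, 3, 5, 1, 2, 6, 8]. Tests: 7 box, 1 leaf. Nearest: miss.

== RESULT ==
miss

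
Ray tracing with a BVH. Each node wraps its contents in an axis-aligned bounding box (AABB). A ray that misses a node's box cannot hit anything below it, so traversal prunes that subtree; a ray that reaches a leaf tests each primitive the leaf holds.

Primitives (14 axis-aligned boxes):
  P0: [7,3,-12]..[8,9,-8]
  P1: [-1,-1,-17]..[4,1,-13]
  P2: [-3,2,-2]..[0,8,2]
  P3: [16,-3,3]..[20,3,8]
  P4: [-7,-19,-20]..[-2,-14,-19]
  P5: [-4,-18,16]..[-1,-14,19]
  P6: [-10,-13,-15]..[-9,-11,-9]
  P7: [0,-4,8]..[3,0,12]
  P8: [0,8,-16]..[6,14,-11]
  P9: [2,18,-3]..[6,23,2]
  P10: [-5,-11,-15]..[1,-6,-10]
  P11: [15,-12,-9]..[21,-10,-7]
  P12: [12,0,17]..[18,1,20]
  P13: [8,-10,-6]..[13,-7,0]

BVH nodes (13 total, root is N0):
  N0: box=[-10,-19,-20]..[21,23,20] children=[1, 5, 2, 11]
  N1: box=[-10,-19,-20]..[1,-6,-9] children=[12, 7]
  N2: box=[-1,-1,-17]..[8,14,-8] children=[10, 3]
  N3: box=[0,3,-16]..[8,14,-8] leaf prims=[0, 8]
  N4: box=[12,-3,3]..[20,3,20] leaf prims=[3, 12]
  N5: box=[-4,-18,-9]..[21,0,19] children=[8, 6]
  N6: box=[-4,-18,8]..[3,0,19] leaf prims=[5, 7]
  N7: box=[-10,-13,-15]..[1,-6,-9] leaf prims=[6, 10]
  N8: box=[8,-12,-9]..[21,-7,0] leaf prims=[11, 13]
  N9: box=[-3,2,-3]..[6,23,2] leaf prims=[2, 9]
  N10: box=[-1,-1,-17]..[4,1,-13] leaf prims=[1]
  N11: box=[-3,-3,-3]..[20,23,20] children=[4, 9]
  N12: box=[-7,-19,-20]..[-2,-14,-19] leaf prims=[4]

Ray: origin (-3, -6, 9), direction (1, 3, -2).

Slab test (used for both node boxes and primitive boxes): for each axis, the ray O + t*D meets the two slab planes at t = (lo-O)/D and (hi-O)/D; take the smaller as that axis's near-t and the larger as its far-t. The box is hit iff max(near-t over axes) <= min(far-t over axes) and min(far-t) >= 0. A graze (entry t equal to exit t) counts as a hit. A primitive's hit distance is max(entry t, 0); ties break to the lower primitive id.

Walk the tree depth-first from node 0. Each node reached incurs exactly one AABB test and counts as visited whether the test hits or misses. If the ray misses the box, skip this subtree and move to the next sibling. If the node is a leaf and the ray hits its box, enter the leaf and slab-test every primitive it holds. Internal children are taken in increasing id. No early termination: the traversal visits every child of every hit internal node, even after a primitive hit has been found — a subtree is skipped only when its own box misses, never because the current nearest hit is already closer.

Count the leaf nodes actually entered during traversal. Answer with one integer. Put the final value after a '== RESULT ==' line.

Traverse from the root:
N0 x:[-7,24] y:[-13/3,29/3] z:[-11/2,29/2] -> hit [-13/3,29/3], descend [1, 2, 5, 11]
  N1 x:[-7,4] y:[-13/3,0] z:[9,29/2] -> miss, prune
  N2 x:[2,11] y:[5/3,20/3] z:[17/2,13] -> miss, prune
  N5 x:[-1,24] y:[-4,2] z:[-5,9] -> hit [-1,2], descend [6, 8]
    N6 x:[-1,6] y:[-4,2] z:[-5,1/2] -> hit [-1,1/2] leaf, test {P5(miss), P7(miss)}
    N8 x:[11,24] y:[-2,-1/3] z:[9/2,9] -> miss, prune
  N11 x:[0,23] y:[1,29/3] z:[-11/2,6] -> hit [1,6], descend [4, 9]
    N4 x:[15,23] y:[1,3] z:[-11/2,3] -> miss, prune
    N9 x:[0,9] y:[8/3,29/3] z:[7/2,6] -> hit [7/2,6] leaf, test {P2(miss), P9(miss)}

Visited [0, 1, 2, 5, 6, 8, 11, 4, 9]. Tests: 9 box, 2 leaf. Nearest: miss.

== RESULT ==
2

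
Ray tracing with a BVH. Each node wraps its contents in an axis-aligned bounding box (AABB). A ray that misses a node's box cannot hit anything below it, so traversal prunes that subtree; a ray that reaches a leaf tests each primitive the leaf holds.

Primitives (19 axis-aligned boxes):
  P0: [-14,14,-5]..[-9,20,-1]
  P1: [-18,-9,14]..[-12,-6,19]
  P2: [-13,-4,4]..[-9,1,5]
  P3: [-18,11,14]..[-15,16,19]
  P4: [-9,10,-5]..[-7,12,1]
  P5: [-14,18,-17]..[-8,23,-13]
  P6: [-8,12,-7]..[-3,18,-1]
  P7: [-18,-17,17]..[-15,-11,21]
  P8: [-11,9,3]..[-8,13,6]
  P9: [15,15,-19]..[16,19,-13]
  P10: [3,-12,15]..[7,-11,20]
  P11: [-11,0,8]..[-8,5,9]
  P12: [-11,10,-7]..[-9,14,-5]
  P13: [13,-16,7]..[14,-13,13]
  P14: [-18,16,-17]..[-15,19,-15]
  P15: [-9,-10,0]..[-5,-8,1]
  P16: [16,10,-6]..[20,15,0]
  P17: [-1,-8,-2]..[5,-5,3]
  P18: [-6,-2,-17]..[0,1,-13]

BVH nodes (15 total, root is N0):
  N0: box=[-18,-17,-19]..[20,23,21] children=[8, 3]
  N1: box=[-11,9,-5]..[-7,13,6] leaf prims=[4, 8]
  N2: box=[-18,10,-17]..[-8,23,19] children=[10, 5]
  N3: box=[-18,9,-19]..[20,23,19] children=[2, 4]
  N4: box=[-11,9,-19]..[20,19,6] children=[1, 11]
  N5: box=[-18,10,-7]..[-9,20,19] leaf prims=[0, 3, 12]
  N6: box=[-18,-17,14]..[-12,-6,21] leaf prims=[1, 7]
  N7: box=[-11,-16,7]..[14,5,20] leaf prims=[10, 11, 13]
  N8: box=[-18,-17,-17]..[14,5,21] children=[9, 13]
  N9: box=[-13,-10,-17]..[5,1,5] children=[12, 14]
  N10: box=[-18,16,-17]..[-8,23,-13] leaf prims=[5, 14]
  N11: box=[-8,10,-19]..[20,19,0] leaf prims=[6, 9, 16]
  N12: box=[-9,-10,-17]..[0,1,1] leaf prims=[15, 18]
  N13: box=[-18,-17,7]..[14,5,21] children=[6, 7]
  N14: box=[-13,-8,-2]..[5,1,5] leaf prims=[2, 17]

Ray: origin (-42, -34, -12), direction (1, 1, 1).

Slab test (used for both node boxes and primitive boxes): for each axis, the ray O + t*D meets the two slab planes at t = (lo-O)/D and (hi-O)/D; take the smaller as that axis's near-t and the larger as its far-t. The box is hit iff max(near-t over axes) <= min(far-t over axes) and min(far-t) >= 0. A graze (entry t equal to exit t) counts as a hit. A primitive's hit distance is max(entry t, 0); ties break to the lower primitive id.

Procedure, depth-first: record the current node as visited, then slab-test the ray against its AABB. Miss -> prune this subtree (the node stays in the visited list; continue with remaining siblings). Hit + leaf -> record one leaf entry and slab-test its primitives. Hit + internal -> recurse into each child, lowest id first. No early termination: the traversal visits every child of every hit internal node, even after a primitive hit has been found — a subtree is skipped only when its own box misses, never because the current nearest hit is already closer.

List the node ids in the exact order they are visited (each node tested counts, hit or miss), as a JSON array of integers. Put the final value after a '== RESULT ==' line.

Trace the traversal:
N0 x:[24,62] y:[17,57] z:[-7,33] -> hit [24,33], descend [3, 8]
  N3 x:[24,62] y:[43,57] z:[-7,31] -> miss, prune
  N8 x:[24,56] y:[17,39] z:[-5,33] -> hit [24,33], descend [9, 13]
    N9 x:[29,47] y:[24,35] z:[-5,17] -> miss, prune
    N13 x:[24,56] y:[17,39] z:[19,33] -> hit [24,33], descend [6, 7]
      N6 x:[24,30] y:[17,28] z:[26,33] -> hit [26,28] leaf, test {P1@t=26, P7(miss)}
      N7 x:[31,56] y:[18,39] z:[19,32] -> hit [31,32] leaf, test {P10(miss), P11(miss), P13(miss)}

7 AABB tests over nodes [0, 3, 8, 9, 13, 6, 7]; 2 leaves entered; closest P1.

== RESULT ==
[0, 3, 8, 9, 13, 6, 7]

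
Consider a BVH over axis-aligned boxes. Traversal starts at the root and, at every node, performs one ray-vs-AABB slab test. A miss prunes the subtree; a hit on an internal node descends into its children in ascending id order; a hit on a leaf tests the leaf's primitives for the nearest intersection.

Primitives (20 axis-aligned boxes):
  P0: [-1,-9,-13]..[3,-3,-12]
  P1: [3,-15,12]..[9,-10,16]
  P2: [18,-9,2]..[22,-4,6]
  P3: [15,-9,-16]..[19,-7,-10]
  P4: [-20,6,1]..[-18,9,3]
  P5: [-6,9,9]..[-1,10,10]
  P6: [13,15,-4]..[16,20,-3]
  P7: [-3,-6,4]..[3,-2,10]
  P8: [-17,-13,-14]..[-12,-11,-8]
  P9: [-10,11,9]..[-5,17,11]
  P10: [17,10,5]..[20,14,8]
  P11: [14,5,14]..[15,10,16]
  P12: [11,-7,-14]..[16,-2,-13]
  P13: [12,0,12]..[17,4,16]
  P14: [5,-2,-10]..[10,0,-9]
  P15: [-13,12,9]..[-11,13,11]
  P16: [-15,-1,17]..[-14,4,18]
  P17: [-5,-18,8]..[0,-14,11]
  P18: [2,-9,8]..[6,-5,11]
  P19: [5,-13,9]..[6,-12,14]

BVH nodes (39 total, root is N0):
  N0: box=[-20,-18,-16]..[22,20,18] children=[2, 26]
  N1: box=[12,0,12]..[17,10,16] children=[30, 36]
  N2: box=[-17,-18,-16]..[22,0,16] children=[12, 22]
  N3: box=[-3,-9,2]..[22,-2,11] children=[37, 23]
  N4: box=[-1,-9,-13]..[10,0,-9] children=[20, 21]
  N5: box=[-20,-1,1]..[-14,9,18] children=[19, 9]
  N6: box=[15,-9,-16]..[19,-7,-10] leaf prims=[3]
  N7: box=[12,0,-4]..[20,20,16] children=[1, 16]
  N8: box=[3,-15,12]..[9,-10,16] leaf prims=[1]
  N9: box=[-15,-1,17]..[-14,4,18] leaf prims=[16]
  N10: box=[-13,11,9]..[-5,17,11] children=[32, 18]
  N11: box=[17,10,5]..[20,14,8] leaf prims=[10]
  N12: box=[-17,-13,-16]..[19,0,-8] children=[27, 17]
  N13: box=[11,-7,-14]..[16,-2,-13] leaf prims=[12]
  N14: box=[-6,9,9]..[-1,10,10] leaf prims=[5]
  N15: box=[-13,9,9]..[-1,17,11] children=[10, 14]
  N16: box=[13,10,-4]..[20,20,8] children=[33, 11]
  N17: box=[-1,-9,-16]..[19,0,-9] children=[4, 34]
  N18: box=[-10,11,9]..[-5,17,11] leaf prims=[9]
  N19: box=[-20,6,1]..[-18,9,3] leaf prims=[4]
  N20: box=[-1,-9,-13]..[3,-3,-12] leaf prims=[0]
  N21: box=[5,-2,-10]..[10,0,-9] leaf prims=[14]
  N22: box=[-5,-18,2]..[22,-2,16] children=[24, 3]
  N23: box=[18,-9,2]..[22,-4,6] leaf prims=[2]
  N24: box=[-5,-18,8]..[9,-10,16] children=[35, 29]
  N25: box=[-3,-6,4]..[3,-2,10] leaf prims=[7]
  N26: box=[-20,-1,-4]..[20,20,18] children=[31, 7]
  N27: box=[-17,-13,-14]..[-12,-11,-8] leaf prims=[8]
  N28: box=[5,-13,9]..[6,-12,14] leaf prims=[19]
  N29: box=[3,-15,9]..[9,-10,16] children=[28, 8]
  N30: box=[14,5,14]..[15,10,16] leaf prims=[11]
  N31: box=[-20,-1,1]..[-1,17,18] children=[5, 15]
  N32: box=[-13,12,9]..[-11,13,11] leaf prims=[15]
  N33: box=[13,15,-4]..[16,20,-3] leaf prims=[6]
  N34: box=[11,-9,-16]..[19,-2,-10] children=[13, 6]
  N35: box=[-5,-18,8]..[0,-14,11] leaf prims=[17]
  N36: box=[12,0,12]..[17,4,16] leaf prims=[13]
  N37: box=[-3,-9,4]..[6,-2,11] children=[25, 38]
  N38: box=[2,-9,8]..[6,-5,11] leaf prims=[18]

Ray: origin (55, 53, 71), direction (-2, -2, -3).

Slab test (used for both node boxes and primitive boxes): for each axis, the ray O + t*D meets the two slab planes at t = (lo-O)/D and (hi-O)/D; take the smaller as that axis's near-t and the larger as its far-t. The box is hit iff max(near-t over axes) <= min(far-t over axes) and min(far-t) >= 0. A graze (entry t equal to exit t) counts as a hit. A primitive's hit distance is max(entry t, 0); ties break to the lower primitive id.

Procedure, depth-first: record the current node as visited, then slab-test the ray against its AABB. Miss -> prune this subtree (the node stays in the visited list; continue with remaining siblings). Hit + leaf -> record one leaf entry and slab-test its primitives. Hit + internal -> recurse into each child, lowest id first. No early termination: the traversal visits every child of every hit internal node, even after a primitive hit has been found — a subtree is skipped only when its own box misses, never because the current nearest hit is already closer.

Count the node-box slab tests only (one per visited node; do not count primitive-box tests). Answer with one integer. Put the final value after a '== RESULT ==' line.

Trace the traversal:
N0 x:[33/2,75/2] y:[33/2,71/2] z:[53/3,29] -> hit [53/3,29], descend [2, 26]
  N2 x:[33/2,36] y:[53/2,71/2] z:[55/3,29] -> hit [53/2,29], descend [12, 22]
    N12 x:[18,36] y:[53/2,33] z:[79/3,29] -> hit [53/2,29], descend [17, 27]
      N17 x:[18,28] y:[53/2,31] z:[80/3,29] -> hit [80/3,28], descend [4, 34]
        N4 x:[45/2,28] y:[53/2,31] z:[80/3,28] -> hit [80/3,28], descend [20, 21]
          N20 x:[26,28] y:[28,31] z:[83/3,28] -> hit [28,28] leaf, test {P0@t=28}
          N21 x:[45/2,25] y:[53/2,55/2] z:[80/3,27] -> miss, prune
        N34 x:[18,22] y:[55/2,31] z:[27,29] -> miss, prune
      N27 x:[67/2,36] y:[32,33] z:[79/3,85/3] -> miss, prune
    N22 x:[33/2,30] y:[55/2,71/2] z:[55/3,23] -> miss, prune
  N26 x:[35/2,75/2] y:[33/2,27] z:[53/3,25] -> hit [53/3,25], descend [7, 31]
    N7 x:[35/2,43/2] y:[33/2,53/2] z:[55/3,25] -> hit [55/3,43/2], descend [1, 16]
      N1 x:[19,43/2] y:[43/2,53/2] z:[55/3,59/3] -> miss, prune
      N16 x:[35/2,21] y:[33/2,43/2] z:[21,25] -> hit [21,21], descend [11, 33]
        N11 x:[35/2,19] y:[39/2,43/2] z:[21,22] -> miss, prune
        N33 x:[39/2,21] y:[33/2,19] z:[74/3,25] -> miss, prune
    N31 x:[28,75/2] y:[18,27] z:[53/3,70/3] -> miss, prune

Summary -> nodes [0, 2, 12, 17, 4, 20, 21, 34, 27, 22, 26, 7, 1, 16, 11, 33, 31]; box-tests=17; leaf-entries=1; first=P0

== RESULT ==
17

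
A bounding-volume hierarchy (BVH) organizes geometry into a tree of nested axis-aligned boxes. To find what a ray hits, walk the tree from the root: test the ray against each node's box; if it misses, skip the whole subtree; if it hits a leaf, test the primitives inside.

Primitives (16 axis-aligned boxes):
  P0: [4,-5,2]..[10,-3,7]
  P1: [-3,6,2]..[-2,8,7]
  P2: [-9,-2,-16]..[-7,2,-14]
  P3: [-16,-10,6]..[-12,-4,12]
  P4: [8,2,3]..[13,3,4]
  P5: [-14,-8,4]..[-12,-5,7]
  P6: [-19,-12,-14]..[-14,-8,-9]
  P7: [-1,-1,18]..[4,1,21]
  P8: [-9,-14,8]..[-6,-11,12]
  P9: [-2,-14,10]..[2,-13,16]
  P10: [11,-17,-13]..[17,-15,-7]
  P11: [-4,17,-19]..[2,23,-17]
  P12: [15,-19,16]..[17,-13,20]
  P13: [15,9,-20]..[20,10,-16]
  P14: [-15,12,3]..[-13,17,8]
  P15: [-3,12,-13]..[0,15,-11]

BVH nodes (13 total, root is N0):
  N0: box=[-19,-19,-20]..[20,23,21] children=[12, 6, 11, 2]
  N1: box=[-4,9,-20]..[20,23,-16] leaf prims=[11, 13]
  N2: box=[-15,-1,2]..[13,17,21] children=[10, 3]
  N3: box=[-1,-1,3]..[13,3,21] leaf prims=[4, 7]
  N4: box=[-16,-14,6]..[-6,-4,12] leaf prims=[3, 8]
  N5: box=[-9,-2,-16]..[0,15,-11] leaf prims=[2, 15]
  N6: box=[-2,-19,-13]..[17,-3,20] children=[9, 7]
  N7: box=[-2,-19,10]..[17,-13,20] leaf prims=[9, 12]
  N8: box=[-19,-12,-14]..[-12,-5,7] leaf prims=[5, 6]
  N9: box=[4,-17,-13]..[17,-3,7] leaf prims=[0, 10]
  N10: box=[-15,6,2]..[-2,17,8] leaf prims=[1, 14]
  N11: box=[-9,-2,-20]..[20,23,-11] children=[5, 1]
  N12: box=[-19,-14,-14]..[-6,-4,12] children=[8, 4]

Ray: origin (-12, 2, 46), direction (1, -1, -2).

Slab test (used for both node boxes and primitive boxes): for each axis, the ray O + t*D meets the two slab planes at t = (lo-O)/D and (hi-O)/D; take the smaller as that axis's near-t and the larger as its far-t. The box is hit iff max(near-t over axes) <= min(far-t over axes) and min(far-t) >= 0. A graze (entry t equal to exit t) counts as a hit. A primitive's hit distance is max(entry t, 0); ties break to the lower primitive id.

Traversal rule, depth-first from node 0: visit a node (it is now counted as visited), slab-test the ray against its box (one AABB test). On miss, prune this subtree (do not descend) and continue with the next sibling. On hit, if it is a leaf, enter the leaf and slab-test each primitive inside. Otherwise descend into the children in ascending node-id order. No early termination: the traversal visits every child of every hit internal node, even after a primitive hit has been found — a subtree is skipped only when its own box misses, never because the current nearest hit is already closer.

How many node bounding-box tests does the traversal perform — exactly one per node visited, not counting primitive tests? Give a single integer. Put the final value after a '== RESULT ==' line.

Traverse from the root:
N0 x:[-7,32] y:[-21,21] z:[25/2,33] -> hit [25/2,21], descend [2, 6, 11, 12]
  N2 x:[-3,25] y:[-15,3] z:[25/2,22] -> miss, prune
  N6 x:[10,29] y:[5,21] z:[13,59/2] -> hit [13,21], descend [7, 9]
    N7 x:[10,29] y:[15,21] z:[13,18] -> hit [15,18] leaf, test {P9(miss), P12(miss)}
    N9 x:[16,29] y:[5,19] z:[39/2,59/2] -> miss, prune
  N11 x:[3,32] y:[-21,4] z:[57/2,33] -> miss, prune
  N12 x:[-7,6] y:[6,16] z:[17,30] -> miss, prune

order=[0, 2, 6, 7, 9, 11, 12]  |boxes|=7  |leaves|=1  hit=miss

== RESULT ==
7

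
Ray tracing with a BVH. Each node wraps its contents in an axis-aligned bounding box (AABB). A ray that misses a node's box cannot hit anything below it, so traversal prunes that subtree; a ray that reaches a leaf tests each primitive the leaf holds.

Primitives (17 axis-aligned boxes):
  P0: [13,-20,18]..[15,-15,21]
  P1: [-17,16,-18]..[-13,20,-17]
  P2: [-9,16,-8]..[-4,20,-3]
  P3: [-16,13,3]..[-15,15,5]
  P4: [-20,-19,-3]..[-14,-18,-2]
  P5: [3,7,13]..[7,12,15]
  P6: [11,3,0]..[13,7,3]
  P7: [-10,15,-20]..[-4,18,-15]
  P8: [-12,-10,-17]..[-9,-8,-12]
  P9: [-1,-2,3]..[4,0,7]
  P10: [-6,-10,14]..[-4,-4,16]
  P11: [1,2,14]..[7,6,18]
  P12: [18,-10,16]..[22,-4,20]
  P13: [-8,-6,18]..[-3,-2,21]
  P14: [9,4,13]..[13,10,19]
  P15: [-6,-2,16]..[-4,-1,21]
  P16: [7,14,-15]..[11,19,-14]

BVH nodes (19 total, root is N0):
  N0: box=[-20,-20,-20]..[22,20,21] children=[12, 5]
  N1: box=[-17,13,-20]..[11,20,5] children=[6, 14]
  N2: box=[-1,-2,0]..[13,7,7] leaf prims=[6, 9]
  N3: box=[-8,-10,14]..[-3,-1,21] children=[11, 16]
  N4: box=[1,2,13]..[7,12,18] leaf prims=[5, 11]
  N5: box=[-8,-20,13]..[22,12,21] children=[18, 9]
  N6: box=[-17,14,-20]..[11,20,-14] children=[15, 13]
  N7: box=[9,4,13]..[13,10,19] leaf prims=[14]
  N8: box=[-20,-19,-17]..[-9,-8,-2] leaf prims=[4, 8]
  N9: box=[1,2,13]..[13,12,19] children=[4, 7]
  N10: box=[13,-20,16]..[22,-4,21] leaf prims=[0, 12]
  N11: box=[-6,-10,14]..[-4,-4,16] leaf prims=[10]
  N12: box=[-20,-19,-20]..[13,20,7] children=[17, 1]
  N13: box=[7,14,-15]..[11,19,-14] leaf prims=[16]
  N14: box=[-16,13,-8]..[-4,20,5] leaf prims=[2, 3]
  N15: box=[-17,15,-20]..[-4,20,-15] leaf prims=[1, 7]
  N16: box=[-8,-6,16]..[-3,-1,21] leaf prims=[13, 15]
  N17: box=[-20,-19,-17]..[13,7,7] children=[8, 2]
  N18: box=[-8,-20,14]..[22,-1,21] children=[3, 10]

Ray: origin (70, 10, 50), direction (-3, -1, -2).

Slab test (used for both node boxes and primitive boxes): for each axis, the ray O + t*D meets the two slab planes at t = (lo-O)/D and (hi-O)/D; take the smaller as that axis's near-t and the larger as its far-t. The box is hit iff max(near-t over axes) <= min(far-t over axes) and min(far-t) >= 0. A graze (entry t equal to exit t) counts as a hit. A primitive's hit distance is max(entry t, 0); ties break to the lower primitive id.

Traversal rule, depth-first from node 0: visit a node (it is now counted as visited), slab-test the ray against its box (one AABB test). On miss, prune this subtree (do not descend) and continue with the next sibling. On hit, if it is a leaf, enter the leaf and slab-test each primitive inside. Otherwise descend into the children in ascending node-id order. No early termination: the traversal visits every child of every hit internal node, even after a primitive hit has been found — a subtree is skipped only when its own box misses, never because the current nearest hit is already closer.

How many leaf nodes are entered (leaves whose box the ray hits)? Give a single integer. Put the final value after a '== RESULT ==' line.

Walk:
N0 x:[16,30] y:[-10,30] z:[29/2,35] -> hit [16,30], descend [5, 12]
  N5 x:[16,26] y:[-2,30] z:[29/2,37/2] -> hit [16,37/2], descend [9, 18]
    N9 x:[19,23] y:[-2,8] z:[31/2,37/2] -> miss, prune
    N18 x:[16,26] y:[11,30] z:[29/2,18] -> hit [16,18], descend [3, 10]
      N3 x:[73/3,26] y:[11,20] z:[29/2,18] -> miss, prune
      N10 x:[16,19] y:[14,30] z:[29/2,17] -> hit [16,17] leaf, test {P0(miss), P12@t=16}
  N12 x:[19,30] y:[-10,29] z:[43/2,35] -> hit [43/2,29], descend [1, 17]
    N1 x:[59/3,29] y:[-10,-3] z:[45/2,35] -> miss, prune
    N17 x:[19,30] y:[3,29] z:[43/2,67/2] -> hit [43/2,29], descend [2, 8]
      N2 x:[19,71/3] y:[3,12] z:[43/2,25] -> miss, prune
      N8 x:[79/3,30] y:[18,29] z:[26,67/2] -> hit [79/3,29] leaf, test {P4(miss), P8(miss)}

order=[0, 5, 9, 18, 3, 10, 12, 1, 17, 2, 8]  |boxes|=11  |leaves|=2  hit=P12

== RESULT ==
2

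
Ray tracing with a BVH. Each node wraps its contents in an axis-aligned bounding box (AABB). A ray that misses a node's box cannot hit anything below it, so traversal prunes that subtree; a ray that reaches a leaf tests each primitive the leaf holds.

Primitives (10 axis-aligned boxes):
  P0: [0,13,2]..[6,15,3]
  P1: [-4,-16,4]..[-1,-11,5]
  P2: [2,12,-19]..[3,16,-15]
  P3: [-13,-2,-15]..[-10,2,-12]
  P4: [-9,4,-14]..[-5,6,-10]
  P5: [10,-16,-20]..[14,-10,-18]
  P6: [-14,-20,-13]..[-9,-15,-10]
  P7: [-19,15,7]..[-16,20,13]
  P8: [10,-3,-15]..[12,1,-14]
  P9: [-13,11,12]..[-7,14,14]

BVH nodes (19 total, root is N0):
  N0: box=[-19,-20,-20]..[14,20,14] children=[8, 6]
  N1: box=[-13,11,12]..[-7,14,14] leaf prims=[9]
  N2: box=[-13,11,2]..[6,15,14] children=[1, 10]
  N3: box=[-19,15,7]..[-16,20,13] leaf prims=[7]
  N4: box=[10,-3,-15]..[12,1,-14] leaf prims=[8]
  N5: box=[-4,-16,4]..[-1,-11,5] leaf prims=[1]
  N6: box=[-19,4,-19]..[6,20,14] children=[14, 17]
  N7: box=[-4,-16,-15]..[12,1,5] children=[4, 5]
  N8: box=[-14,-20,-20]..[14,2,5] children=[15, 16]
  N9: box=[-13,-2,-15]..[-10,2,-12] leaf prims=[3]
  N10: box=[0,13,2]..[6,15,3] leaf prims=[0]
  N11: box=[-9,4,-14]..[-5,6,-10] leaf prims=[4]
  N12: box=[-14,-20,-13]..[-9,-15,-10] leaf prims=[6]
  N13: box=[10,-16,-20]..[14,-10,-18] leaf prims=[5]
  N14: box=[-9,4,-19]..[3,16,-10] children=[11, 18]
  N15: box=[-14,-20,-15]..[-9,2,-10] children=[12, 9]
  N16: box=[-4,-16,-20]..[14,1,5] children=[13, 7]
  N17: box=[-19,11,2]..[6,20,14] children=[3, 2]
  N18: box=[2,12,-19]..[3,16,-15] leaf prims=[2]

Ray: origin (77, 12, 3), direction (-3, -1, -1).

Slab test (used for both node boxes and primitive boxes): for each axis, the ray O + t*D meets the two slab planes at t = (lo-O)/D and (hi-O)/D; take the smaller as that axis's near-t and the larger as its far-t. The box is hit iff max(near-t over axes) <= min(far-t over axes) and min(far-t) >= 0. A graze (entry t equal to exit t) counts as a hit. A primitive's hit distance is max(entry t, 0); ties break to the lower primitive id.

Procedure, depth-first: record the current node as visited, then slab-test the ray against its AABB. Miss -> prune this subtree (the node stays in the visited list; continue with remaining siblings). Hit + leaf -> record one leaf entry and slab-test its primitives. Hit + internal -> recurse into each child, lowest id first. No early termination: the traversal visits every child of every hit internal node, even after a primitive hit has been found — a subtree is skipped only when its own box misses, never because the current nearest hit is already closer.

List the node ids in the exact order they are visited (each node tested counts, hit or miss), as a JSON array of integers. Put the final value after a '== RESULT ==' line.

Traverse from the root:
N0 x:[21,32] y:[-8,32] z:[-11,23] -> hit [21,23], descend [6, 8]
  N6 x:[71/3,32] y:[-8,8] z:[-11,22] -> miss, prune
  N8 x:[21,91/3] y:[10,32] z:[-2,23] -> hit [21,23], descend [15, 16]
    N15 x:[86/3,91/3] y:[10,32] z:[13,18] -> miss, prune
    N16 x:[21,27] y:[11,28] z:[-2,23] -> hit [21,23], descend [7, 13]
      N7 x:[65/3,27] y:[11,28] z:[-2,18] -> miss, prune
      N13 x:[21,67/3] y:[22,28] z:[21,23] -> hit [22,67/3] leaf, test {P5@t=22}

Visited [0, 6, 8, 15, 16, 7, 13]. Tests: 7 box, 1 leaf. Nearest: P5.

== RESULT ==
[0, 6, 8, 15, 16, 7, 13]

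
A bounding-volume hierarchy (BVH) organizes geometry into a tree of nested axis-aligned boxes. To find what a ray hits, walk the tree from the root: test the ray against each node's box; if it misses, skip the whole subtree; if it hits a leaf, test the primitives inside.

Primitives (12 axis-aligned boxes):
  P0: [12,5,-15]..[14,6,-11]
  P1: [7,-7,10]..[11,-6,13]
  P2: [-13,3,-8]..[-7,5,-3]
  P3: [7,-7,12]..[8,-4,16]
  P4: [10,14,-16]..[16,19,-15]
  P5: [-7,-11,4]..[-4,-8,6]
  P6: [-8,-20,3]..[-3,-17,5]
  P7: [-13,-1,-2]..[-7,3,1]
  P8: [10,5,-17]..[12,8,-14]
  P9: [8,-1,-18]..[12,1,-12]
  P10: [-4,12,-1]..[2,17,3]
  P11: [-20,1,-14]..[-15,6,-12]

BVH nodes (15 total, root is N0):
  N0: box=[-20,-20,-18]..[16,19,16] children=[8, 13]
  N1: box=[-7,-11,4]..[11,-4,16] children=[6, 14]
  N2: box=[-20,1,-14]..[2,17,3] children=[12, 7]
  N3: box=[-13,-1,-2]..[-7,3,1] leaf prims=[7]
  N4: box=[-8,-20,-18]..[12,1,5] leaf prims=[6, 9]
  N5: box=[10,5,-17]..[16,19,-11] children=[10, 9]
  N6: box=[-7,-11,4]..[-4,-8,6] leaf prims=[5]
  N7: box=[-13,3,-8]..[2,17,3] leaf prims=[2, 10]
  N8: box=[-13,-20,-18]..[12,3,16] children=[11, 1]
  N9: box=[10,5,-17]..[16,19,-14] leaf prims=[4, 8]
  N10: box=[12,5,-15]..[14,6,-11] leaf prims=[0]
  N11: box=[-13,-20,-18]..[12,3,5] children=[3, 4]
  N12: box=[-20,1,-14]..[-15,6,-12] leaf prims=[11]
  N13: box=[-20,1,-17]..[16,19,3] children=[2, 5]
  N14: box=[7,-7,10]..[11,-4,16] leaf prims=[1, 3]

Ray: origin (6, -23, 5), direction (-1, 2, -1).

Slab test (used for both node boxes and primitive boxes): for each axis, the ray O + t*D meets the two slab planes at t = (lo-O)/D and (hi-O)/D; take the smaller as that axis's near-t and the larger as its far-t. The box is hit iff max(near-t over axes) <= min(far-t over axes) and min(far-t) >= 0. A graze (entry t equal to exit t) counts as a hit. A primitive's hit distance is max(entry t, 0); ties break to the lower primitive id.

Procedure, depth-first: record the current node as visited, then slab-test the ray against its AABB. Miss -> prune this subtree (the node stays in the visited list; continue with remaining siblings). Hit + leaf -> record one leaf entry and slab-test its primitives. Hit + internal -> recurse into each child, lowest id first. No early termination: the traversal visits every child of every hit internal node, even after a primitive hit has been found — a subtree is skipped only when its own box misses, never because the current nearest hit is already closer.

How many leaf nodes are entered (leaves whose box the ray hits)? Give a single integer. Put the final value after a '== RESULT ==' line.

Trace the traversal:
N0 x:[-10,26] y:[3/2,21] z:[-11,23] -> hit [3/2,21], descend [8, 13]
  N8 x:[-6,19] y:[3/2,13] z:[-11,23] -> hit [3/2,13], descend [1, 11]
    N1 x:[-5,13] y:[6,19/2] z:[-11,1] -> miss, prune
    N11 x:[-6,19] y:[3/2,13] z:[0,23] -> hit [3/2,13], descend [3, 4]
      N3 x:[13,19] y:[11,13] z:[4,7] -> miss, prune
      N4 x:[-6,14] y:[3/2,12] z:[0,23] -> hit [3/2,12] leaf, test {P6(miss), P9(miss)}
  N13 x:[-10,26] y:[12,21] z:[2,22] -> hit [12,21], descend [2, 5]
    N2 x:[4,26] y:[12,20] z:[2,19] -> hit [12,19], descend [7, 12]
      N7 x:[4,19] y:[13,20] z:[2,13] -> hit [13,13] leaf, test {P2@t=13, P10(miss)}
      N12 x:[21,26] y:[12,29/2] z:[17,19] -> miss, prune
    N5 x:[-10,-4] y:[14,21] z:[16,22] -> miss, prune

11 AABB tests over nodes [0, 8, 1, 11, 3, 4, 13, 2, 7, 12, 5]; 2 leaves entered; closest P2.

== RESULT ==
2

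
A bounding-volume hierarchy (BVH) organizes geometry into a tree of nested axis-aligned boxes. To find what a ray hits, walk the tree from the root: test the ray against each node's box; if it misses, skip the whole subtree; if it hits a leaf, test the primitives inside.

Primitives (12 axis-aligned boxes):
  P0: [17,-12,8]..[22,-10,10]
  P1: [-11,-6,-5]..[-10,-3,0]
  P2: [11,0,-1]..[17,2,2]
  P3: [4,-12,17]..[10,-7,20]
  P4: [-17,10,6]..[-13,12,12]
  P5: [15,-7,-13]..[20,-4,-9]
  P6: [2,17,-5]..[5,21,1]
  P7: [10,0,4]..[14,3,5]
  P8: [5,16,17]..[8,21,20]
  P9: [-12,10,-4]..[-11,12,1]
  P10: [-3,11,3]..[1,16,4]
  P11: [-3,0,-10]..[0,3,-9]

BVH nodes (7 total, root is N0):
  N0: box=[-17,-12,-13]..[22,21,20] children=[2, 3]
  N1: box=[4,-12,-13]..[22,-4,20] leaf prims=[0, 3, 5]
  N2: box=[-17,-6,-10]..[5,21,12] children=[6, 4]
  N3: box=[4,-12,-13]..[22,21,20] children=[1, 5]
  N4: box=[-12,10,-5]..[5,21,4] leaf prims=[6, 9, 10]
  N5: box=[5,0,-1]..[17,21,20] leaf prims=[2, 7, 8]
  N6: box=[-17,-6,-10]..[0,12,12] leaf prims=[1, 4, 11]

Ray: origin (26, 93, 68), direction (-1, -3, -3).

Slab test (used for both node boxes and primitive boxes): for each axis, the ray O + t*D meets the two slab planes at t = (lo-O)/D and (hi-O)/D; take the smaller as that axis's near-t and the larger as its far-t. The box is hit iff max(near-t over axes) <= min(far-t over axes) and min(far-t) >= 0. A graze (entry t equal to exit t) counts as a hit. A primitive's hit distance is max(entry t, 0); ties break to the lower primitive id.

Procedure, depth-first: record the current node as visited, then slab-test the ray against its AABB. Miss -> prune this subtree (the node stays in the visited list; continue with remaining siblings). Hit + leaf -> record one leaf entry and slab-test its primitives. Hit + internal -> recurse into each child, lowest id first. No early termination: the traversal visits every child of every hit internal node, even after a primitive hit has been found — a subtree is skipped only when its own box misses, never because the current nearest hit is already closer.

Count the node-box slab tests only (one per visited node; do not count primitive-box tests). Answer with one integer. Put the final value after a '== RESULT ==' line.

Trace the traversal:
N0 x:[4,43] y:[24,35] z:[16,27] -> hit [24,27], descend [2, 3]
  N2 x:[21,43] y:[24,33] z:[56/3,26] -> hit [24,26], descend [4, 6]
    N4 x:[21,38] y:[24,83/3] z:[64/3,73/3] -> hit [24,73/3] leaf, test {P6@t=24, P9(miss), P10(miss)}
    N6 x:[26,43] y:[27,33] z:[56/3,26] -> miss, prune
  N3 x:[4,22] y:[24,35] z:[16,27] -> miss, prune

5 AABB tests over nodes [0, 2, 4, 6, 3]; 1 leaf entered; closest P6.

== RESULT ==
5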